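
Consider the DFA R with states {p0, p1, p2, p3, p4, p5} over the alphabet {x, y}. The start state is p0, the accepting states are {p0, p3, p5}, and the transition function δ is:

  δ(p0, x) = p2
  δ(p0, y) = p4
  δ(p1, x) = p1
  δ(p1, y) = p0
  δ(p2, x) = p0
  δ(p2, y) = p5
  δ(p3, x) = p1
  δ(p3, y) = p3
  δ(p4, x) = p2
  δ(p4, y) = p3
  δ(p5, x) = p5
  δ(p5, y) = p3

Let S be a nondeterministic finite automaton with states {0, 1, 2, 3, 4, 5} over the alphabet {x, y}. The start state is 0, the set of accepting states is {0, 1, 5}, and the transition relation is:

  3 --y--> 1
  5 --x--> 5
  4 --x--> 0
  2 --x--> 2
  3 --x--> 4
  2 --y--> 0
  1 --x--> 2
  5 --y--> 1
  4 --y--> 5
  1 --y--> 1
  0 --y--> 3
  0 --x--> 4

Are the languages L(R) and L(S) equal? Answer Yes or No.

Yes

Exploring the product automaton R × S from the start pair (p0, 0), following both machines on each input symbol, reaches 6 state pairs: (p0, 0), (p2, 4), (p4, 3), (p5, 5), (p3, 1), (p1, 2).
R accepts in {p0, p3, p5} and S accepts in {0, 1, 5}. In every reachable pair the two components are either both accepting — (p0, 0), (p5, 5), (p3, 1) — or both non-accepting, so no string is accepted by exactly one of the machines: L(R) \ L(S) and L(S) \ L(R) are both empty.
Hence every string is accepted by R iff it is accepted by S, and the two languages coincide.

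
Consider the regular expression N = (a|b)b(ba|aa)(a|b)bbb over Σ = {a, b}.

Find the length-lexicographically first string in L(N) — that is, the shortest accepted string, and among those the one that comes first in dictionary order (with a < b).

abaaabbb

By inspection of the expression, no string of length less than 8 matches, and abaaabbb is the lexicographically first match of length 8.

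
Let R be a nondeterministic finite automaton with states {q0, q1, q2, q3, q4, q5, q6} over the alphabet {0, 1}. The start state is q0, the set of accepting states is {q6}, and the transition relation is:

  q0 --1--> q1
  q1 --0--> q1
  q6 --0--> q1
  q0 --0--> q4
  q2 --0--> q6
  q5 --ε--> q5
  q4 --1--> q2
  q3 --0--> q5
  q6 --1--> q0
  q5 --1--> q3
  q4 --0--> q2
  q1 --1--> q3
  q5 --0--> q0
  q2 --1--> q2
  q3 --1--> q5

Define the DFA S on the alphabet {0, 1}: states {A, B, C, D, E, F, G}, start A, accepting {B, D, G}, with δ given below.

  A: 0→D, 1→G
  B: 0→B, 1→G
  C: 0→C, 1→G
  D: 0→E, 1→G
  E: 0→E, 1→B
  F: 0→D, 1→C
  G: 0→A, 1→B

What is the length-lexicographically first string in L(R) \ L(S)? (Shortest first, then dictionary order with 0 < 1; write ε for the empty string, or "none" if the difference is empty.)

000

The string 000 is accepted by R but not by S.
No shorter string lies in the difference, and 000 is the lexicographically first length-3 string in L(R) \ L(S).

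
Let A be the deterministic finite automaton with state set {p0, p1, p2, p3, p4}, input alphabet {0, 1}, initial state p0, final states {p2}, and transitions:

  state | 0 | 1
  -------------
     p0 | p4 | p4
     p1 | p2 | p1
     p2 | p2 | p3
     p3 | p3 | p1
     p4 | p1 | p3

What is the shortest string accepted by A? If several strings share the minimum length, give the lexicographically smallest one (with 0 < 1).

A breadth-first search from p0 reaches an accepting state first via the path p0 → p4 → p1 → p2 on input 000.
No string of length < 3 is accepted (BFS exhausts all shorter strings without reaching an accepting state), and 000 is the lexicographically least accepting string of length 3.

000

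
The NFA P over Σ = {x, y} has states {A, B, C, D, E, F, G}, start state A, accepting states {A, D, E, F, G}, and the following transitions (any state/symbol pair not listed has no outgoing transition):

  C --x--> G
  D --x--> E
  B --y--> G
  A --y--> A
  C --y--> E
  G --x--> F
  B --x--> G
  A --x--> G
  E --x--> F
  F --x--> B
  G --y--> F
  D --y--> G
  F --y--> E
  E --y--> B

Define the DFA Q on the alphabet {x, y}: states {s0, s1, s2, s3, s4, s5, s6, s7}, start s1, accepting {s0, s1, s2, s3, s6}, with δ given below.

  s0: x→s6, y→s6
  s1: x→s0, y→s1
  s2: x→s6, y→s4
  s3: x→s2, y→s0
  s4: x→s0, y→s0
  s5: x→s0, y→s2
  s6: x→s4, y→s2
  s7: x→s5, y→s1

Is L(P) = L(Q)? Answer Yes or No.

Yes

Exploring the product automaton P × Q from the start pair (A, s1), following both machines on each input symbol, reaches 5 state pairs: (A, s1), (G, s0), (F, s6), (B, s4), (E, s2).
P accepts in {A, D, E, F, G} and Q accepts in {s0, s1, s2, s3, s6}. In every reachable pair the two components are either both accepting — (A, s1), (G, s0), (F, s6), (E, s2) — or both non-accepting, so no string is accepted by exactly one of the machines: L(P) \ L(Q) and L(Q) \ L(P) are both empty.
Hence every string is accepted by P iff it is accepted by Q, and the two languages coincide.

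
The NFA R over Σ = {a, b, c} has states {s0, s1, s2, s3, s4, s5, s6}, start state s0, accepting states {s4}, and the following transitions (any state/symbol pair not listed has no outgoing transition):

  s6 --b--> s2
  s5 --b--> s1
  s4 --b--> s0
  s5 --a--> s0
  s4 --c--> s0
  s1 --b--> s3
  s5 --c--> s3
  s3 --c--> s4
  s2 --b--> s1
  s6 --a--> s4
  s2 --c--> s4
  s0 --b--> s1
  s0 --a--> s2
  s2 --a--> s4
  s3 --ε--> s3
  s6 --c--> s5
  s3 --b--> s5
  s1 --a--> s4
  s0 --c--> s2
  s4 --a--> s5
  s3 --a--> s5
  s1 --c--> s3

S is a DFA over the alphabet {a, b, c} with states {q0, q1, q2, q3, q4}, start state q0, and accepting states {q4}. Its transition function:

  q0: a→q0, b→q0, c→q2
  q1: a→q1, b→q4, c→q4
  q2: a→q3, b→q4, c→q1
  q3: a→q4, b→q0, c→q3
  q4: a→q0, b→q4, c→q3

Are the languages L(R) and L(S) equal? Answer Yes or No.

The string aa is accepted by R but rejected by S.
So L(R) ≠ L(S).

No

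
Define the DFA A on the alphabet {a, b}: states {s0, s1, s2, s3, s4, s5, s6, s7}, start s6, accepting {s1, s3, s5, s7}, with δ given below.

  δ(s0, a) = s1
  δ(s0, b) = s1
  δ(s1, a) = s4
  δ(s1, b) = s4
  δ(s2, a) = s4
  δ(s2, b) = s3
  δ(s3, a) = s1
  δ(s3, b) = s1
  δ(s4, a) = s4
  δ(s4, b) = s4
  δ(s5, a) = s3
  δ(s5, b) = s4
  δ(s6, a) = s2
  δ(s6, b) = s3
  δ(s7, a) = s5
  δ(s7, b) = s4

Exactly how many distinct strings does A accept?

6

The useful subgraph on states {s1, s2, s3, s6} is acyclic, so L(A) is finite; the longest accepting path visits 4 useful states, giving maximum string length 3.
Counting accepting paths from s6 by length: 1 of length 1, 3 of length 2, 2 of length 3. Total 6.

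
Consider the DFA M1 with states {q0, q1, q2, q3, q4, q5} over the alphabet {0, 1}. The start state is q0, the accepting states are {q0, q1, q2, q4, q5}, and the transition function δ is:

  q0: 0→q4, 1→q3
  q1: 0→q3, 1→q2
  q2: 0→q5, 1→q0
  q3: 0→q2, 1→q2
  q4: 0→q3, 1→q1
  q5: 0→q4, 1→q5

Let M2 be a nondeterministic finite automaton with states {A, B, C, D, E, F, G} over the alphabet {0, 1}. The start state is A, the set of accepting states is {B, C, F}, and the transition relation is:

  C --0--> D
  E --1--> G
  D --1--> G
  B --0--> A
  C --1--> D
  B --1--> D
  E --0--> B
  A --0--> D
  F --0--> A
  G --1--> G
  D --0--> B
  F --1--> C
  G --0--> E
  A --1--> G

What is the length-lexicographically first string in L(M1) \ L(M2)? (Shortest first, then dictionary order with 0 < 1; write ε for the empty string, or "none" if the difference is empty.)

ε

The empty string ε is accepted by M1 but not by M2.
Since ε is the unique shortest string, it is the required witness.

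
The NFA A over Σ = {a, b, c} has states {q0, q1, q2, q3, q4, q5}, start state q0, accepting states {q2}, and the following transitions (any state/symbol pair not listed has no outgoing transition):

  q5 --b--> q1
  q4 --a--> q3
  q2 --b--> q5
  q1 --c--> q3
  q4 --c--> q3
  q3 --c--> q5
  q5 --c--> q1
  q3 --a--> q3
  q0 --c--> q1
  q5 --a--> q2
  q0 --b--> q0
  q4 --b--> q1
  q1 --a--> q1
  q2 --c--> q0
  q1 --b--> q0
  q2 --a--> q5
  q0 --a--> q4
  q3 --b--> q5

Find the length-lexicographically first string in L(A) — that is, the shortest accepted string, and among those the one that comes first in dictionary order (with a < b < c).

aaba

A breadth-first search from q0 reaches an accepting state first via the path q0 → q4 → q3 → q5 → q2 on input aaba.
No string of length < 4 is accepted (BFS exhausts all shorter strings without reaching an accepting state), and aaba is the lexicographically least accepting string of length 4.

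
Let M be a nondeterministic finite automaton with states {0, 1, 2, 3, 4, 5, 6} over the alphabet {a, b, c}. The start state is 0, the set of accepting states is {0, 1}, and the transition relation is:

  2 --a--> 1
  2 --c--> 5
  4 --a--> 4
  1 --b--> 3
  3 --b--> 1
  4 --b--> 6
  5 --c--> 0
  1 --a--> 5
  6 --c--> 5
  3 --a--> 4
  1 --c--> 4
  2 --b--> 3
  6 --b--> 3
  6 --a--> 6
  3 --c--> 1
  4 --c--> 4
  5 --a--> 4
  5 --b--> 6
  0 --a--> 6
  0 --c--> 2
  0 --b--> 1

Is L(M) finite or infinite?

infinite

State 1 is reachable from the start and can reach an accepting state, and it lies on the cycle 1 → 3 → 1.
Traversing that cycle any number of times yields accepted strings of unbounded length, so the language is infinite.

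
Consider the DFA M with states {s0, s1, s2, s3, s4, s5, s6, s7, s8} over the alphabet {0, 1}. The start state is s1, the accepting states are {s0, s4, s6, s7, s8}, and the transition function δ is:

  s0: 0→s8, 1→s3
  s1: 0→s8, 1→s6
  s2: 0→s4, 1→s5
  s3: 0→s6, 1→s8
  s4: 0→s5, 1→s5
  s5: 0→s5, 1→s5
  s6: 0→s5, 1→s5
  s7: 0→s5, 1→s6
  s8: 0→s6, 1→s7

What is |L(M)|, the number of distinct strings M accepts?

5

The useful subgraph on states {s1, s6, s7, s8} is acyclic, so L(M) is finite; the longest accepting path visits 4 useful states, giving maximum string length 3.
Counting accepting paths from s1 by length: 2 of length 1, 2 of length 2, 1 of length 3. Total 5.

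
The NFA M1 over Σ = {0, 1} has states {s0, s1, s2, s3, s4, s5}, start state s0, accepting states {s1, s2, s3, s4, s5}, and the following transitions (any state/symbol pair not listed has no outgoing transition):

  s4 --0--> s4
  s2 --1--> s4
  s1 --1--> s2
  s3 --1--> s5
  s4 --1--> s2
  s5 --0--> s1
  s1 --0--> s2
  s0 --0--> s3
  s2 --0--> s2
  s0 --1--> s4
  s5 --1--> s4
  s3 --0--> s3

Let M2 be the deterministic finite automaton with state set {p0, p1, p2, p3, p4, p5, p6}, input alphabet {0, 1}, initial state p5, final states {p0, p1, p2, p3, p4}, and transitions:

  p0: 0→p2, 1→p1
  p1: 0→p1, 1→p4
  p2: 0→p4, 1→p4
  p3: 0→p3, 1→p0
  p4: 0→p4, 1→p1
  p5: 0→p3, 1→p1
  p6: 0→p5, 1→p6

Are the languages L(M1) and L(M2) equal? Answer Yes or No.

Exploring the product automaton M1 × M2 from the start pair (s0, p5), following both machines on each input symbol, reaches 6 state pairs: (s0, p5), (s3, p3), (s4, p1), (s5, p0), (s2, p4), (s1, p2).
M1 accepts in {s1, s2, s3, s4, s5} and M2 accepts in {p0, p1, p2, p3, p4}. In every reachable pair the two components are either both accepting — (s3, p3), (s4, p1), (s5, p0), (s2, p4), (s1, p2) — or both non-accepting, so no string is accepted by exactly one of the machines: L(M1) \ L(M2) and L(M2) \ L(M1) are both empty.
Hence every string is accepted by M1 iff it is accepted by M2, and the two languages coincide.

Yes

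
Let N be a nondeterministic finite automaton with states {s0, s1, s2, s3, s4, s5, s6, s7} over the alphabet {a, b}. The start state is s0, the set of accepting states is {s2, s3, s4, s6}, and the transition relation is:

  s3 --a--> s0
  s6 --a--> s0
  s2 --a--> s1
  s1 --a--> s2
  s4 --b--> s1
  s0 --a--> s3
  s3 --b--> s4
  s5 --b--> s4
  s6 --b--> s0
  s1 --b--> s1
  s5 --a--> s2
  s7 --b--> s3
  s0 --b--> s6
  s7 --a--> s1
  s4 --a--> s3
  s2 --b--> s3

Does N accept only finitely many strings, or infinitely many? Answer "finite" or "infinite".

State s0 is reachable from the start and can reach an accepting state, and it lies on the cycle s0 → s3 → s0.
Traversing that cycle any number of times yields accepted strings of unbounded length, so the language is infinite.

infinite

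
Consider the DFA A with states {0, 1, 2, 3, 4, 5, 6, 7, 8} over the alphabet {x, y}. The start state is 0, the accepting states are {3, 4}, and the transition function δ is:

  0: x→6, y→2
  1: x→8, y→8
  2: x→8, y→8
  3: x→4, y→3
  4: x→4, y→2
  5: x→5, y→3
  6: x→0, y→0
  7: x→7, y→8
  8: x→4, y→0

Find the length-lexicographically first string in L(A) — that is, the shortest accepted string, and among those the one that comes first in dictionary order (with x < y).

yxx

A breadth-first search from 0 reaches an accepting state first via the path 0 → 2 → 8 → 4 on input yxx.
No string of length < 3 is accepted (BFS exhausts all shorter strings without reaching an accepting state), and yxx is the lexicographically least accepting string of length 3.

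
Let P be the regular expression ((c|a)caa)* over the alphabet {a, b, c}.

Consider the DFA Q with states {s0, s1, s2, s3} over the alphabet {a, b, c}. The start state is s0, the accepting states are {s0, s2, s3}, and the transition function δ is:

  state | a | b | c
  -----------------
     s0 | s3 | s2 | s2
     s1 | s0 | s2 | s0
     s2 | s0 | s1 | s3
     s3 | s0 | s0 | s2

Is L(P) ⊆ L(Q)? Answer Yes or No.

Converting the expression P to a DFA (subset construction, then merging equivalent states) gives the minimal DFA with states {p0, p1, p2, p3, p4}, start state p0, accepting states {p0} and transitions p0: a→p1, b→p2, c→p1; p1: a→p2, b→p2, c→p3; p2: a→p2, b→p2, c→p2; p3: a→p4, b→p2, c→p2; p4: a→p0, b→p2, c→p2.
Exploring the product automaton P × Q from the start pair (p0, s0), following both machines on each input symbol, reaches 12 state pairs: (p0, s0), (p1, s3), (p2, s2), (p1, s2), (p2, s0), (p3, s2), (p2, s1), (p2, s3), (p3, s3), (p4, s0), (p0, s3), (p1, s0).
P accepts in {p0} and Q accepts in {s0, s2, s3}. The reachable pairs whose P-component is accepting are (p0, s0), (p0, s3); in each of them the Q-component is accepting too, so the product for L(P) \ L(Q) (P-component accepting, Q-component rejecting) has no reachable accepting pair and the difference is empty.
Hence every string in L(P) is also in L(Q).

Yes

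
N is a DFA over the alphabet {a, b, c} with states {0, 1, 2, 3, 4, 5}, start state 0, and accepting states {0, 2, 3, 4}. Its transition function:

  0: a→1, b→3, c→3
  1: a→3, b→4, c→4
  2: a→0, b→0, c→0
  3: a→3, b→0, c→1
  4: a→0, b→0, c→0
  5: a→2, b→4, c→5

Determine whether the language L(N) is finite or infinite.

infinite

State 0 is reachable from the start and can reach an accepting state, and it lies on the cycle 0 → 1 → 3 → 0.
Traversing that cycle any number of times yields accepted strings of unbounded length, so the language is infinite.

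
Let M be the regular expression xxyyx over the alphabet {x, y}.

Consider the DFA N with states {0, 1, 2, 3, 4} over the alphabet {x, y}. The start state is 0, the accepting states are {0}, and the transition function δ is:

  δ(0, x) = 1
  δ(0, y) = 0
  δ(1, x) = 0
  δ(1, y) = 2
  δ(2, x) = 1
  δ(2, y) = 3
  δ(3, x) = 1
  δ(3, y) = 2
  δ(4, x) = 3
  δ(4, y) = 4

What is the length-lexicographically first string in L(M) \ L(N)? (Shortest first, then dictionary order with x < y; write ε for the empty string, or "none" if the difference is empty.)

xxyyx

The string xxyyx is accepted by M but not by N.
No shorter string lies in the difference, and xxyyx is the lexicographically first length-5 string in L(M) \ L(N).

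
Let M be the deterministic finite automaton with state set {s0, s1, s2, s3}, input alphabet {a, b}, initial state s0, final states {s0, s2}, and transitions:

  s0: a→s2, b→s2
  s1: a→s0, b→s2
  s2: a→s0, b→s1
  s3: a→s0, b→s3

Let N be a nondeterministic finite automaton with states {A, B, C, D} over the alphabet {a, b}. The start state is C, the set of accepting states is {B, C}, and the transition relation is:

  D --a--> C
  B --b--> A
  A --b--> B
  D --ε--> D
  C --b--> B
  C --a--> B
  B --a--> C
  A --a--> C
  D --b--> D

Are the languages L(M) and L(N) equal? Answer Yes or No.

Yes

Exploring the product automaton M × N from the start pair (s0, C), following both machines on each input symbol, reaches 3 state pairs: (s0, C), (s2, B), (s1, A).
M accepts in {s0, s2} and N accepts in {B, C}. In every reachable pair the two components are either both accepting — (s0, C), (s2, B) — or both non-accepting, so no string is accepted by exactly one of the machines: L(M) \ L(N) and L(N) \ L(M) are both empty.
Hence every string is accepted by M iff it is accepted by N, and the two languages coincide.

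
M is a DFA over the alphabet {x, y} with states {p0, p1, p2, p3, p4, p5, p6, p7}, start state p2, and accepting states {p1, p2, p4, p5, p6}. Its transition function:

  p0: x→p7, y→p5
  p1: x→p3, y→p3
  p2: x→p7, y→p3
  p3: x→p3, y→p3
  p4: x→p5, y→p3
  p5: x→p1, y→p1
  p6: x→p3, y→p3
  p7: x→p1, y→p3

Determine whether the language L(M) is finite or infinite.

The useful states (reachable from p2 and able to reach an accepting state) are {p1, p2, p7}.
Restricted to these states the transition graph has no cycle, so every accepting path has bounded length and L is finite.

finite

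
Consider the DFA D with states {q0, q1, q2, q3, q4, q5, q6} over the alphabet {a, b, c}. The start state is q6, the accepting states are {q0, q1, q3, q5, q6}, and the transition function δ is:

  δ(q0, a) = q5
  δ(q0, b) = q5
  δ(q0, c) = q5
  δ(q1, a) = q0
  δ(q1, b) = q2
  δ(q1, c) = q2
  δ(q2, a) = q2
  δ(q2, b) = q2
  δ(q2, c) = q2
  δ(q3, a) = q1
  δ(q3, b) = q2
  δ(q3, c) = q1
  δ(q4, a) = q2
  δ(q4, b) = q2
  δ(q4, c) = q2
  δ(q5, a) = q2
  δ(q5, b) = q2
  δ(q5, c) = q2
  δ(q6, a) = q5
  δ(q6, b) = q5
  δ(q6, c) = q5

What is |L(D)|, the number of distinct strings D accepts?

4

The useful subgraph on states {q5, q6} is acyclic, so L(D) is finite; the longest accepting path visits 2 useful states, giving maximum string length 1.
Counting accepting paths from q6 by length: 1 of length 0, 3 of length 1. Total 4.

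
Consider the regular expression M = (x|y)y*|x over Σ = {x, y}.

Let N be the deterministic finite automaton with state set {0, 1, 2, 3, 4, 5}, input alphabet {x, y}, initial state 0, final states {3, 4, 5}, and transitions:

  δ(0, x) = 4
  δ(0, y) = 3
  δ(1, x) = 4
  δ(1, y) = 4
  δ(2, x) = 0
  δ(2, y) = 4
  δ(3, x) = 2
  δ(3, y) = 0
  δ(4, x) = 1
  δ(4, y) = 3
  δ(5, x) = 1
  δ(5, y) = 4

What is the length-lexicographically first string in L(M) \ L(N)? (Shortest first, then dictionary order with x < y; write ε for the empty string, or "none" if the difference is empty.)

The string yy is accepted by M but not by N.
No shorter string lies in the difference, and yy is the lexicographically first length-2 string in L(M) \ L(N).

yy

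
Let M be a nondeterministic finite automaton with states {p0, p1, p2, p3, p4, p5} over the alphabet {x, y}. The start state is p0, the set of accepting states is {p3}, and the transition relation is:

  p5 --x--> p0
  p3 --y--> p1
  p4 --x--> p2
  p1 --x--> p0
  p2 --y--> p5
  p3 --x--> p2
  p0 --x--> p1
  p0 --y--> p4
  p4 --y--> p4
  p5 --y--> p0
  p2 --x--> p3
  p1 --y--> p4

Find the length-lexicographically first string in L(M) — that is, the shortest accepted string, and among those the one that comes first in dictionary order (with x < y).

A breadth-first search from p0 reaches an accepting state first via the path p0 → p4 → p2 → p3 on input yxx.
No string of length < 3 is accepted (BFS exhausts all shorter strings without reaching an accepting state), and yxx is the lexicographically least accepting string of length 3.

yxx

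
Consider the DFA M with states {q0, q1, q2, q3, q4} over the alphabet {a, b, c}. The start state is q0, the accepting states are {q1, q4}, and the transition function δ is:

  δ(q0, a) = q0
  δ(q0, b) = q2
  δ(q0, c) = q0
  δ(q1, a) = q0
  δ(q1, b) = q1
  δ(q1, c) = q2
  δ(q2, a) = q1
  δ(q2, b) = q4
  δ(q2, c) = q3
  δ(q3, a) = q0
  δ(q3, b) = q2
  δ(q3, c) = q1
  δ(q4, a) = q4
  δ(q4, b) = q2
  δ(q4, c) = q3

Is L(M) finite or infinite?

State q0 is reachable from the start and can reach an accepting state, and it lies on the cycle q0 → q0.
Traversing that cycle any number of times yields accepted strings of unbounded length, so the language is infinite.

infinite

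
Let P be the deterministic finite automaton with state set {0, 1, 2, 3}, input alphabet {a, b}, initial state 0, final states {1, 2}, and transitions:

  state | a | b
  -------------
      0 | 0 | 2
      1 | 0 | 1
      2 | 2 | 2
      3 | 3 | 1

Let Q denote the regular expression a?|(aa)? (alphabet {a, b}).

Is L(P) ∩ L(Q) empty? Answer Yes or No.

Yes

Converting the expression Q to a DFA (subset construction, then merging equivalent states) gives the minimal DFA with states {q0, q1, q2, q3}, start state q0, accepting states {q0, q1, q3} and transitions q0: a→q1, b→q2; q1: a→q3, b→q2; q2: a→q2, b→q2; q3: a→q2, b→q2.
Exploring the product automaton P × Q from the start pair (0, q0), following both machines on each input symbol, reaches 5 state pairs: (0, q0), (0, q1), (2, q2), (0, q3), (0, q2).
P accepts in {1, 2} and Q accepts in {q0, q1, q3}; no reachable pair has both components accepting, so no string drives both machines to acceptance simultaneously and L(P) ∩ L(Q) = ∅.
So no string is accepted by both, and the intersection is empty.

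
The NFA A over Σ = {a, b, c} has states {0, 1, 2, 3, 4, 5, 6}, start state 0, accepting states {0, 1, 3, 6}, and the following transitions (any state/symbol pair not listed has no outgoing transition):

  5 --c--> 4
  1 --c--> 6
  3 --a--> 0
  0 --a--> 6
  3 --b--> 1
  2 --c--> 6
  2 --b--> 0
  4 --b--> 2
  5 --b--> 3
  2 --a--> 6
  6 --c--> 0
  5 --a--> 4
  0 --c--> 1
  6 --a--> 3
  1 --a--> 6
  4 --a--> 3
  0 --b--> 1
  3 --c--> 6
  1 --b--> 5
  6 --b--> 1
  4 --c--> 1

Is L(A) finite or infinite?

State 0 is reachable from the start and can reach an accepting state, and it lies on the cycle 0 → 1 → 5 → 3 → 0.
Traversing that cycle any number of times yields accepted strings of unbounded length, so the language is infinite.

infinite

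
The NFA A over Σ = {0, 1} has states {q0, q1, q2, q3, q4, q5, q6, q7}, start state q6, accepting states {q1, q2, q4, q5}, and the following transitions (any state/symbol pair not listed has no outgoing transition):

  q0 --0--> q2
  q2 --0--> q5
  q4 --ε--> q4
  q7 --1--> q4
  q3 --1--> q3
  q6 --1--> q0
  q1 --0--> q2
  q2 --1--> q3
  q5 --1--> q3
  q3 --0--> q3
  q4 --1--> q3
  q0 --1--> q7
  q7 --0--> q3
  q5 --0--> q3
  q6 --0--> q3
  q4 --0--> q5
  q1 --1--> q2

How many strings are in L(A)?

The useful subgraph on states {q0, q2, q4, q5, q6, q7} is acyclic, so L(A) is finite; the longest accepting path visits 5 useful states, giving maximum string length 4.
Counting accepting paths from q6 by length: 1 of length 2, 2 of length 3, 1 of length 4. Total 4.

4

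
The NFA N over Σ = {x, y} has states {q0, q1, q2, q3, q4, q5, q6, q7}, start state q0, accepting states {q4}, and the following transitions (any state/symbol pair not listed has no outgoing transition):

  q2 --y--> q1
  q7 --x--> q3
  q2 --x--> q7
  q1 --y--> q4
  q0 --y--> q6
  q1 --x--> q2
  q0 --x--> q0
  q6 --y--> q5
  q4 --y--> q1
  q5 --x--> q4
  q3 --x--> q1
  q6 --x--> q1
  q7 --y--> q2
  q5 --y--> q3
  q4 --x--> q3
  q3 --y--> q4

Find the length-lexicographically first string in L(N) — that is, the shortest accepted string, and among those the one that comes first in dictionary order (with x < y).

yxy

A breadth-first search from q0 reaches an accepting state first via the path q0 → q6 → q1 → q4 on input yxy.
No string of length < 3 is accepted (BFS exhausts all shorter strings without reaching an accepting state), and yxy is the lexicographically least accepting string of length 3.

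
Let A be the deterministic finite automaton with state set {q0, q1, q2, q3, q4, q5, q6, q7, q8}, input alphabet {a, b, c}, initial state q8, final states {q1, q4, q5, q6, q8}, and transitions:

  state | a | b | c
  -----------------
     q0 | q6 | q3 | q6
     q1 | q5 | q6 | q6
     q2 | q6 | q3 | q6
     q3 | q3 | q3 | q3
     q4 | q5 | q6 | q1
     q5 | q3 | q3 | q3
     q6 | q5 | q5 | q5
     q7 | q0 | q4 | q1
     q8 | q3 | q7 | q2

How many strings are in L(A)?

43

The useful subgraph on states {q0, q1, q2, q4, q5, q6, q7, q8} is acyclic, so L(A) is finite; the longest accepting path visits 6 useful states, giving maximum string length 5.
Counting accepting paths from q8 by length: 1 of length 0, 4 of length 2, 14 of length 3, 18 of length 4, 6 of length 5. Total 43.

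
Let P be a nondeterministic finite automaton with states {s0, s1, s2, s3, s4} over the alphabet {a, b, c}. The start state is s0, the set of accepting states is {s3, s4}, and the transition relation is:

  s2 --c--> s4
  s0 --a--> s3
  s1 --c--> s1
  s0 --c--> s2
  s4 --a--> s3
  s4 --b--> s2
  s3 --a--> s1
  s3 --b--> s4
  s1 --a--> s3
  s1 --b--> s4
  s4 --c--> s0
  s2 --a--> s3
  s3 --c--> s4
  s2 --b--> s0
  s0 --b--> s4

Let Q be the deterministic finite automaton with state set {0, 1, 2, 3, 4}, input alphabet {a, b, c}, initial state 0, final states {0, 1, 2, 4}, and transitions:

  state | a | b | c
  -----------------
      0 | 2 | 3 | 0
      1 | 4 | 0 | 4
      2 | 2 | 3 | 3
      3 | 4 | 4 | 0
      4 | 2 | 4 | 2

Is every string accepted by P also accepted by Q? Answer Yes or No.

No

The string b is in L(P) but not in L(Q).
So L(P) ⊄ L(Q).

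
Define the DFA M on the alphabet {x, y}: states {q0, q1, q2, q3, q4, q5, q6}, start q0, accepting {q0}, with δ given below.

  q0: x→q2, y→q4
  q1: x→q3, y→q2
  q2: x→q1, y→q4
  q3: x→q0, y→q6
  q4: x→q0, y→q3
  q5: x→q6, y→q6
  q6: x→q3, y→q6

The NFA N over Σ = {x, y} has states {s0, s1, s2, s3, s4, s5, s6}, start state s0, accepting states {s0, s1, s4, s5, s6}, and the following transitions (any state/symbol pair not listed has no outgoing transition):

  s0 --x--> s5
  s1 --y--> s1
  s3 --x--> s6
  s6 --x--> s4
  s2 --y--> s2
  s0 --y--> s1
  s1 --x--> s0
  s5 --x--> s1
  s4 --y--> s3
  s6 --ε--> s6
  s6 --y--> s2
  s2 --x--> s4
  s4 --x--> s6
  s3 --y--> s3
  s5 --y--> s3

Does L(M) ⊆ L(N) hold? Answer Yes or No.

Yes

Exploring the product automaton M × N from the start pair (q0, s0), following both machines on each input symbol, reaches 30 state pairs: (q0, s0), (q2, s5), (q4, s1), (q1, s1), (q4, s3), (q3, s1), (q3, s0), (q2, s1), (q0, s6), (q3, s3), (q6, s1), (q0, s5), (q1, s0), (q2, s4), (q4, s2), (q6, s3), (q3, s5), (q1, s6), (q0, s4), (q3, s2), (q3, s6), (q0, s1), (q3, s4), (q2, s2), (q2, s6), (q6, s2), (q2, s0), (q1, s4), (q1, s5), (q2, s3).
M accepts in {q0} and N accepts in {s0, s1, s4, s5, s6}. The reachable pairs whose M-component is accepting are (q0, s0), (q0, s6), (q0, s5), (q0, s4), (q0, s1); in each of them the N-component is accepting too, so the product for L(M) \ L(N) (M-component accepting, N-component rejecting) has no reachable accepting pair and the difference is empty.
Hence every string in L(M) is also in L(N).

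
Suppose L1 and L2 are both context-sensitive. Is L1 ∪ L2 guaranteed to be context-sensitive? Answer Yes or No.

Yes

A linear-bounded automaton can nondeterministically choose to simulate the LBA for L₁ or the LBA for L₂; equivalently, with disjoint nonterminals, S → S₁ | S₂ added to two noncontracting grammars is still noncontracting.
So the context-sensitive languages are closed under union.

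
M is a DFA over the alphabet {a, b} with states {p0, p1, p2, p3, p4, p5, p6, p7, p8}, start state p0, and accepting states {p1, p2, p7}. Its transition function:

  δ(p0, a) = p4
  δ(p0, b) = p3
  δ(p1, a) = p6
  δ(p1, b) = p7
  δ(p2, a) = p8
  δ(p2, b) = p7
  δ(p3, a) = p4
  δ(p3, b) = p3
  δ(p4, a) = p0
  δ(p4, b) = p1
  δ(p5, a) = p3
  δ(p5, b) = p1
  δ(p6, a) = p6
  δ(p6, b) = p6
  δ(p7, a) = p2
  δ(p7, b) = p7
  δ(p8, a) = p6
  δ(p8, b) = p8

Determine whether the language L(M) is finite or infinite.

infinite

State p3 is reachable from the start and can reach an accepting state, and it lies on the cycle p3 → p3.
Traversing that cycle any number of times yields accepted strings of unbounded length, so the language is infinite.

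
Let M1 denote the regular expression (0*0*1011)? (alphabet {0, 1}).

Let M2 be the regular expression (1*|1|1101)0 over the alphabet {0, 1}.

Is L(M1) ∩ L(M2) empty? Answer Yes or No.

Yes

Converting the expression M1 to a DFA (subset construction, then merging equivalent states) gives the minimal DFA with states {r0, r1, r2, r3, r4, r5, r6}, start state r0, accepting states {r0, r6} and transitions r0: 0→r1, 1→r2; r1: 0→r1, 1→r2; r2: 0→r3, 1→r4; r3: 0→r4, 1→r5; r4: 0→r4, 1→r4; r5: 0→r4, 1→r6; r6: 0→r4, 1→r4.
Converting the expression M2 to a DFA (subset construction, then merging equivalent states) gives the minimal DFA with states {t0, t1, t2, t3, t4, t5, t6, t7}, start state t0, accepting states {t1, t5} and transitions t0: 0→t1, 1→t2; t1: 0→t3, 1→t3; t2: 0→t1, 1→t4; t3: 0→t3, 1→t3; t4: 0→t5, 1→t6; t5: 0→t3, 1→t7; t6: 0→t1, 1→t6; t7: 0→t1, 1→t3.
Exploring the product automaton M1 × M2 from the start pair (r0, t0), following both machines on each input symbol, reaches 15 state pairs: (r0, t0), (r1, t1), (r2, t2), (r1, t3), (r2, t3), (r3, t1), (r4, t4), (r3, t3), (r4, t3), (r5, t3), (r4, t5), (r4, t6), (r6, t3), (r4, t7), (r4, t1).
M1 accepts in {r0, r6} and M2 accepts in {t1, t5}; no reachable pair has both components accepting, so no string drives both machines to acceptance simultaneously and L(M1) ∩ L(M2) = ∅.
So no string is accepted by both, and the intersection is empty.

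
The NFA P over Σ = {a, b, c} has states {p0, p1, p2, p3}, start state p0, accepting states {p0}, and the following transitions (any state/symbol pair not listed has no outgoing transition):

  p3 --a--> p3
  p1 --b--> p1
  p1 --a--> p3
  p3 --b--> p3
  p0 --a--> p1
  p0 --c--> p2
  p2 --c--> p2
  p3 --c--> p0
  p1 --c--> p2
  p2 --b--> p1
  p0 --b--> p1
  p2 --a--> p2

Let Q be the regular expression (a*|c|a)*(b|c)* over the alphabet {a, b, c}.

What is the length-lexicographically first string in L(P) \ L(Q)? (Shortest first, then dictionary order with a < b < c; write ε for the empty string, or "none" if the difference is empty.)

bac

The string bac is accepted by P but not by Q.
No shorter string lies in the difference, and bac is the lexicographically first length-3 string in L(P) \ L(Q).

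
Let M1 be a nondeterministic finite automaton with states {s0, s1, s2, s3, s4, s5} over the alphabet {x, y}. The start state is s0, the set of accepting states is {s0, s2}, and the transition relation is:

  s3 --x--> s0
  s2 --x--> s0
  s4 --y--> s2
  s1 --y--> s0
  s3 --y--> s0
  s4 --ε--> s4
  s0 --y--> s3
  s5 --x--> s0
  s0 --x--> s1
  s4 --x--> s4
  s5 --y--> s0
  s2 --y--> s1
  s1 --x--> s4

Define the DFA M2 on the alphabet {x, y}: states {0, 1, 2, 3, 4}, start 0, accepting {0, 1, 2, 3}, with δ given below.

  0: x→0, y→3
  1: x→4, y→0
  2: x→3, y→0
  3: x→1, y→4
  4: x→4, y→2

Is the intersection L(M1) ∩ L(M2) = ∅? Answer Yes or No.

No

The empty string ε is accepted by both M1 and M2.
Hence L(M1) ∩ L(M2) ≠ ∅.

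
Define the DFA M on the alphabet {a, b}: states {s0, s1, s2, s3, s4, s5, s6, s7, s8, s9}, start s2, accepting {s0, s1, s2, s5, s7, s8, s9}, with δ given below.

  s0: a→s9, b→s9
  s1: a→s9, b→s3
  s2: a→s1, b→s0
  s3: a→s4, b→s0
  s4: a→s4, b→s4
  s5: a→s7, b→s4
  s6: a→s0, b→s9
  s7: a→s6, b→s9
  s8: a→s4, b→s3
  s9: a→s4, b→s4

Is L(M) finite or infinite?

The useful states (reachable from s2 and able to reach an accepting state) are {s0, s1, s2, s3, s9}.
Restricted to these states the transition graph has no cycle, so every accepting path has bounded length and L is finite.

finite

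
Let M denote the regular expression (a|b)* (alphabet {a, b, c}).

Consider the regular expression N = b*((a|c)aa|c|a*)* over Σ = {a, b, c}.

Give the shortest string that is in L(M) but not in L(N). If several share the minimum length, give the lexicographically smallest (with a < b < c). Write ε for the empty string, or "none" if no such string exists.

ab

The string ab is accepted by M but not by N.
No shorter string lies in the difference, and ab is the lexicographically first length-2 string in L(M) \ L(N).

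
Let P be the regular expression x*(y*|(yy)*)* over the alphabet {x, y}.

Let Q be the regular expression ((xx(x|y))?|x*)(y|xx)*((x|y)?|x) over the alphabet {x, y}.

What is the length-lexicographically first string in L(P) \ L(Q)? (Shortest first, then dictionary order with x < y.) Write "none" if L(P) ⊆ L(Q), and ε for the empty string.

Converting the expression P to a DFA (subset construction, then merging equivalent states) gives the minimal DFA with states {p0, p1, p2}, start state p0, accepting states {p0, p1} and transitions p0: x→p0, y→p1; p1: x→p2, y→p1; p2: x→p2, y→p2.
Converting the expression Q to a DFA (subset construction, then merging equivalent states) gives the minimal DFA with states {q0, q1, q2, q3}, start state q0, accepting states {q0, q1, q2} and transitions q0: x→q0, y→q1; q1: x→q2, y→q1; q2: x→q1, y→q3; q3: x→q3, y→q3.
Exploring the product automaton P × Q from the start pair (p0, q0), following both machines on each input symbol, reaches 5 state pairs: (p0, q0), (p1, q1), (p2, q2), (p2, q1), (p2, q3).
P accepts in {p0, p1} and Q accepts in {q0, q1, q2}. The reachable pairs whose P-component is accepting are (p0, q0), (p1, q1); in each of them the Q-component is accepting too, so the product for L(P) \ L(Q) (P-component accepting, Q-component rejecting) has no reachable accepting pair and the difference is empty.
So every string accepted by P is also accepted by Q: L(P) \ L(Q) = ∅ and there is no such string.

none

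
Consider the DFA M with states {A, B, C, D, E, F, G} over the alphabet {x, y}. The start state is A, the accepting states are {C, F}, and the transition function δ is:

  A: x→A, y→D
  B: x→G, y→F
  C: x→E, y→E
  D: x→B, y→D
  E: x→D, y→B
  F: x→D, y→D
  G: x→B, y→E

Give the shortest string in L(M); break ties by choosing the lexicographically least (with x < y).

yxy

A breadth-first search from A reaches an accepting state first via the path A → D → B → F on input yxy.
No string of length < 3 is accepted (BFS exhausts all shorter strings without reaching an accepting state), and yxy is the lexicographically least accepting string of length 3.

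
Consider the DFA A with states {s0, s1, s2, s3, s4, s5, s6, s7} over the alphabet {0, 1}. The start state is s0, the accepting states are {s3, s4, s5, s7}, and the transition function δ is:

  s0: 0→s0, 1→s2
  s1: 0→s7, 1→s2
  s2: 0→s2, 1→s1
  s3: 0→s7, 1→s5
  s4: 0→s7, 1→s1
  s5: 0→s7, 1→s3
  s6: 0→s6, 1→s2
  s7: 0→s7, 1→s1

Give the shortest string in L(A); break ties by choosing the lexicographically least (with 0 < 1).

110

A breadth-first search from s0 reaches an accepting state first via the path s0 → s2 → s1 → s7 on input 110.
No string of length < 3 is accepted (BFS exhausts all shorter strings without reaching an accepting state), and 110 is the lexicographically least accepting string of length 3.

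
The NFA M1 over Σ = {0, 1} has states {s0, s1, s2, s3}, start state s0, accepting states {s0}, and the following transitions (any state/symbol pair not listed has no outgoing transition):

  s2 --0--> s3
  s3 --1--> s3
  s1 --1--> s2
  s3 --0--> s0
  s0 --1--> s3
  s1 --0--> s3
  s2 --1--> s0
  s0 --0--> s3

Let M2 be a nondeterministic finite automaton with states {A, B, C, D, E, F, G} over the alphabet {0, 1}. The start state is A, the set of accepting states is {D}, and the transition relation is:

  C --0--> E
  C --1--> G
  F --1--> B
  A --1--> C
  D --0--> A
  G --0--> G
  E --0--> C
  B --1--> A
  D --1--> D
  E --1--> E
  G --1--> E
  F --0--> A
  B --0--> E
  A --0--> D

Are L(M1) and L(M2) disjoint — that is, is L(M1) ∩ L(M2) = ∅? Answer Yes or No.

Exploring the product automaton M1 × M2 from the start pair (s0, A), following both machines on each input symbol, reaches 8 state pairs: (s0, A), (s3, D), (s3, C), (s0, E), (s3, G), (s3, E), (s0, G), (s0, C).
M1 accepts in {s0} and M2 accepts in {D}; no reachable pair has both components accepting, so no string drives both machines to acceptance simultaneously and L(M1) ∩ L(M2) = ∅.
So no string is accepted by both, and the intersection is empty.

Yes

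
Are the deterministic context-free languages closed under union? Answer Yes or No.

{aⁿbⁿ : n≥0} and {aⁿb²ⁿ : n≥0} are each accepted by a deterministic PDA (push the a's; pop one per b, respectively one per two b's), but their union U is not. Suppose a DPDA M accepted U. Being deterministic, M has a single run on aⁿb²ⁿ, and since aⁿbⁿ ∈ U that run passes through an accepting configuration right after consuming the prefix aⁿbⁿ and then goes on to accept again after n more b's. Build an ordinary (nondeterministic) PDA M′ that simulates M on a's and b's and, at any moment when M is in an accepting state, may switch to a second mode in which it reads only c's, feeding each c to M as a b; M′ accepts when M does. Then M′ accepts aⁱbʲcᵏ (k≥1) exactly when both aⁱbʲ ∈ U and aⁱbʲ⁺ᵏ ∈ U, and checking the four cases (i=j or j=2i, combined with j+k=i or j+k=2i) leaves only i=j=k: so L(M′) ∩ a*b*c⁺ = {aⁿbⁿcⁿ : n≥1} would be context-free, which it is not (pumping lemma) — contradiction. (The union is an unambiguous CFL; it is determinism, not unambiguity, that fails.)

No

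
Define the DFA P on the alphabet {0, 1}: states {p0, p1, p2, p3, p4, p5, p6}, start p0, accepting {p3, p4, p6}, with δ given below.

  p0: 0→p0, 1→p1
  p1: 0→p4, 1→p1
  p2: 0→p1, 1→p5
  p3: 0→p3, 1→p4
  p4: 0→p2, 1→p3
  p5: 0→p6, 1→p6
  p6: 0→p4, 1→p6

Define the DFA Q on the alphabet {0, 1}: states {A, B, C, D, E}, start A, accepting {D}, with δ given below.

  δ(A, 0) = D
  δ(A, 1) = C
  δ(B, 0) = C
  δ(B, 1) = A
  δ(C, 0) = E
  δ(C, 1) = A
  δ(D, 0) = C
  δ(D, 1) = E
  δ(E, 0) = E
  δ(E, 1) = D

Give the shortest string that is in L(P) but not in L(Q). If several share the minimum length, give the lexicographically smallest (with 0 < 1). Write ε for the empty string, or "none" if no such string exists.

10

The string 10 is accepted by P but not by Q.
No shorter string lies in the difference, and 10 is the lexicographically first length-2 string in L(P) \ L(Q).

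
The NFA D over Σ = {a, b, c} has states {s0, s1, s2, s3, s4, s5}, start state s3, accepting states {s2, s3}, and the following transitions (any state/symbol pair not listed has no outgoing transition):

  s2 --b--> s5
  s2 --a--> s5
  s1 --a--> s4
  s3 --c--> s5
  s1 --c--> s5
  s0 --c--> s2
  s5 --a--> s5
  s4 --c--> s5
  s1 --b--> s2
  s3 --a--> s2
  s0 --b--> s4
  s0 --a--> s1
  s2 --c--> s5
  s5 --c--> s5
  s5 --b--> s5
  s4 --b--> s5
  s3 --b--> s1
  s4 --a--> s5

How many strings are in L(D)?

3

The useful subgraph on states {s1, s2, s3} is acyclic, so L(D) is finite; the longest accepting path visits 3 useful states, giving maximum string length 2.
Counting accepting paths from s3 by length: 1 of length 0, 1 of length 1, 1 of length 2. Total 3.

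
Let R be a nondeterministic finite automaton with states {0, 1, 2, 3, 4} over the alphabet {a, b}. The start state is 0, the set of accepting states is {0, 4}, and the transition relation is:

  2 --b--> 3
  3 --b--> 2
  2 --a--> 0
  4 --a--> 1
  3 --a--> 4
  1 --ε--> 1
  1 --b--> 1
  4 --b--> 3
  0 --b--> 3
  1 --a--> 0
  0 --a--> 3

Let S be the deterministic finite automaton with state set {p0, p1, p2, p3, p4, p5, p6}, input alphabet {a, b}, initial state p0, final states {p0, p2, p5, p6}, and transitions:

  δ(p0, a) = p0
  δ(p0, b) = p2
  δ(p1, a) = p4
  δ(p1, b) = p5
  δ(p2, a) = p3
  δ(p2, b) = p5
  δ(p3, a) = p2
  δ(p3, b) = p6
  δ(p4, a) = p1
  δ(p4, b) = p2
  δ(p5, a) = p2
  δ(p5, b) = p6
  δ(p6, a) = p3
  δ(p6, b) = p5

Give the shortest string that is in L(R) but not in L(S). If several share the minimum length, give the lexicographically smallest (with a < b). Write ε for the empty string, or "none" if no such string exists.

ba

The string ba is accepted by R but not by S.
No shorter string lies in the difference, and ba is the lexicographically first length-2 string in L(R) \ L(S).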